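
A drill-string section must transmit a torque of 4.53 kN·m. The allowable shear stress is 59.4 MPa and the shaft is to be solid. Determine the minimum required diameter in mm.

For a solid shaft τ_max = 16T/(πd³), so d = (16T/(π τ_allow))^(1/3) = (16·4530/(π·5.94×10^7))^(1/3) = 0.07296 m.

73.0 mm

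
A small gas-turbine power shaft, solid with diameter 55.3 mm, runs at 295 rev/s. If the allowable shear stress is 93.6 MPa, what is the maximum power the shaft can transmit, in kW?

J = πd⁴/32 = π(0.0553)⁴/32 = 9.181×10^-7 m⁴.
T_max = τ_allow·J/r = 9.36×10^7 × 9.181×10^-7 / 0.0276 = 3108 N·m.
ω = 2π·295 = 1854 rad/s, so P_max = T_max·ω = 5.761×10^6 W.

5760 kW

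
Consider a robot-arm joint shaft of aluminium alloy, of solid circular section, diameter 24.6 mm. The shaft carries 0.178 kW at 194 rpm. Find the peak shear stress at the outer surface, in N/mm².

3.00 N/mm²

ω = 2π·194/60 = 20.32 rad/s, so T = P/ω = 0.178×10³ / 20.32 = 8.762 N·m.
J = πd⁴/32 = π(0.0246)⁴/32 = 3.595×10^-8 m⁴.
τ_max = T·r/J = 8.762 × 0.0123 / 3.595×10^-8 = 2.997×10^6 Pa.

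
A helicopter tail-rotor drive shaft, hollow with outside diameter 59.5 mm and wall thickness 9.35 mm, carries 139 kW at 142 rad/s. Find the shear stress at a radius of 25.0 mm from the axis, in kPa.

25500 kPa

ω = 142 rad/s, so T = P/ω = 139×10³ / 142.0 = 978.9 N·m.
J = π(d_o⁴ − d_i⁴)/32 = π(0.0595⁴ − 0.0408⁴)/32 = 9.584×10^-7 m⁴.
Shear stress varies linearly with radius: τ = T·r/J = 978.9 × 0.0250 / 9.584×10^-7 = 2.553×10^7 Pa.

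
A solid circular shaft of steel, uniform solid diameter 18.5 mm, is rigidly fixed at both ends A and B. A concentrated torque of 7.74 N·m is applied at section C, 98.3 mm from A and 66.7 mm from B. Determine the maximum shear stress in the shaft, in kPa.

With uniform GJ and both ends fixed, compatibility θ_AC = θ_CB gives T_A·a = T_B·b, together with T_A + T_B = T₀.
T_A = T₀·b/(a+b) = 7.740·66.7/165.0 = 3.129 N·m; T_B = 4.611 N·m.
τ in each portion: τ_AC = 2.52×10^6 Pa, τ_CB = 3.71×10^6 Pa; maximum is in CB.
τ_max = T_CB·r/J = 4.611·0.00925/1.15×10^-8 = 3.709×10^6 Pa.

3710 kPa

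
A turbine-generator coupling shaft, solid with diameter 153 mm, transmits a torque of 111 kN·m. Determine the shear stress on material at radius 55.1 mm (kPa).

114000 kPa

J = πd⁴/32 = π(0.153)⁴/32 = 5.380×10^-5 m⁴.
Shear stress varies linearly with radius: τ = T·r/J = 111000 × 0.0551 / 5.380×10^-5 = 1.137×10^8 Pa.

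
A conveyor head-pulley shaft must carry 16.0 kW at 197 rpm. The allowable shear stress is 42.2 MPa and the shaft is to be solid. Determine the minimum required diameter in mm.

45.4 mm

ω = 2π·197/60 = 20.63 rad/s, so T = P/ω = 16.0×10³ / 20.63 = 775.6 N·m.
For a solid shaft τ_max = 16T/(πd³), so d = (16T/(π τ_allow))^(1/3) = (16·775.6/(π·4.22×10^7))^(1/3) = 0.04540 m.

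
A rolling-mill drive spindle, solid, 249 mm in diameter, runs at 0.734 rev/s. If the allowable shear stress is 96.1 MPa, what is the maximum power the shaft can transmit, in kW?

1340 kW

J = πd⁴/32 = π(0.249)⁴/32 = 3.774×10^-4 m⁴.
T_max = τ_allow·J/r = 9.61×10^7 × 3.774×10^-4 / 0.124 = 291300 N·m.
ω = 2π·0.734 = 4.612 rad/s, so P_max = T_max·ω = 1.343×10^6 W.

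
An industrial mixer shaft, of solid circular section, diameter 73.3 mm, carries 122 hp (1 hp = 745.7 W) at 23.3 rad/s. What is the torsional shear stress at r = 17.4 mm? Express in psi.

ω = 23.3 rad/s, so T = P/ω = 122×745.7 / 23.30 = 3905 N·m.
J = πd⁴/32 = π(0.0733)⁴/32 = 2.834×10^-6 m⁴.
Shear stress varies linearly with radius: τ = T·r/J = 3905 × 0.0174 / 2.834×10^-6 = 2.397×10^7 Pa.

3480 psi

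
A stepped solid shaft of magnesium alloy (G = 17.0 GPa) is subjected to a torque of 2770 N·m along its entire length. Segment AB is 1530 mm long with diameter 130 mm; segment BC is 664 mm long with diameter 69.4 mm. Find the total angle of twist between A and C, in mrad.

56.4 mrad

J_AB = π(0.130)⁴/32 = 2.80×10^-5 m⁴; J_BC = π(0.0694)⁴/32 = 2.28×10^-6 m⁴.
θ = (T/G)·Σ L_i/J_i = (2770/17.0×10⁹)·(1.53/2.80×10^-5 + 0.664/2.28×10^-6) = 0.05640 rad.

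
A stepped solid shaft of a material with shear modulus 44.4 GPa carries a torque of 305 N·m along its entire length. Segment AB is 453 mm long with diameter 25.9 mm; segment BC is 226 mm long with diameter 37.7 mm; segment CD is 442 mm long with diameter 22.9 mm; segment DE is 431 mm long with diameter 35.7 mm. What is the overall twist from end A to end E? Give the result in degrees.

12.0°

J_AB = π(0.0259)⁴/32 = 4.42×10^-8 m⁴; J_BC = π(0.0377)⁴/32 = 1.98×10^-7 m⁴; J_CD = π(0.0229)⁴/32 = 2.70×10^-8 m⁴; J_DE = π(0.0357)⁴/32 = 1.59×10^-7 m⁴.
θ = (T/G)·Σ L_i/J_i = (305.0/44.4×10⁹)·(0.453/4.42×10^-8 + 0.226/1.98×10^-7 + 0.442/2.70×10^-8 + 0.431/1.59×10^-7) = 0.2093 rad.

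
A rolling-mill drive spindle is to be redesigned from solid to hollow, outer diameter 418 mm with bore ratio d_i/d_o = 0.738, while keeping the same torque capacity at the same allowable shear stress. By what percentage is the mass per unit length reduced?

Equal τ_max and T ⇒ the solid shaft needs d_s³ = d_o³(1−k⁴), so d_s = 418·(1−0.738⁴)^(1/3) = 371.7 mm.
Area ratio A_h/A_s = d_o²(1−k²)/d_s² = (1−k²)/(1−k⁴)^(2/3) = 0.5757.
Mass saving = 1 − 0.5757 = 42.4 %.

42.4 %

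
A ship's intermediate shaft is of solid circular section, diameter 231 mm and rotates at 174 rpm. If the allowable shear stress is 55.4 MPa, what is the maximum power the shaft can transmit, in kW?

2440 kW

J = πd⁴/32 = π(0.231)⁴/32 = 2.795×10^-4 m⁴.
T_max = τ_allow·J/r = 5.54×10^7 × 2.795×10^-4 / 0.116 = 134100 N·m.
ω = 2π·174/60 = 18.22 rad/s, so P_max = T_max·ω = 2.443×10^6 W.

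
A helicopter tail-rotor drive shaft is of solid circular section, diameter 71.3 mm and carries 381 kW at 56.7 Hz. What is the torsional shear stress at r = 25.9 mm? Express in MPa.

ω = 2π·56.7 = 356.3 rad/s, so T = P/ω = 381×10³ / 356.3 = 1069 N·m.
J = πd⁴/32 = π(0.0713)⁴/32 = 2.537×10^-6 m⁴.
Shear stress varies linearly with radius: τ = T·r/J = 1069 × 0.0259 / 2.537×10^-6 = 1.092×10^7 Pa.

10.9 MPa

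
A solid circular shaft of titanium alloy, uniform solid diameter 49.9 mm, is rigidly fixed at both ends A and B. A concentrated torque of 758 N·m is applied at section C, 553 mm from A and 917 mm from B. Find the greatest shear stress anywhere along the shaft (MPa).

19.4 MPa

With uniform GJ and both ends fixed, compatibility θ_AC = θ_CB gives T_A·a = T_B·b, together with T_A + T_B = T₀.
T_A = T₀·b/(a+b) = 758.0·917/1470 = 472.8 N·m; T_B = 285.2 N·m.
τ in each portion: τ_AC = 1.94×10^7 Pa, τ_CB = 1.17×10^7 Pa; maximum is in AC.
τ_max = T_AC·r/J = 472.8·0.0249/6.09×10^-7 = 1.938×10^7 Pa.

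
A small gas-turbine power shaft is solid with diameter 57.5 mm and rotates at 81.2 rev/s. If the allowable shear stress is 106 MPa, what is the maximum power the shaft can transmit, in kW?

2020 kW

J = πd⁴/32 = π(0.0575)⁴/32 = 1.073×10^-6 m⁴.
T_max = τ_allow·J/r = 1.06×10^8 × 1.073×10^-6 / 0.0288 = 3957 N·m.
ω = 2π·81.2 = 510.2 rad/s, so P_max = T_max·ω = 2.019×10^6 W.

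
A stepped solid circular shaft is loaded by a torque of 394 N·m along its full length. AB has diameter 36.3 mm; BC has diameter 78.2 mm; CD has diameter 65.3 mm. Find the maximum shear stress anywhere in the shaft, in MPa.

42.0 MPa

Under the same torque, τ_max = 16T/(πd³) is largest where d is smallest — segment AB (d = 36.3 mm).
τ_max = 16·394.0/(π·(0.0363)³) = 4.195×10^7 Pa.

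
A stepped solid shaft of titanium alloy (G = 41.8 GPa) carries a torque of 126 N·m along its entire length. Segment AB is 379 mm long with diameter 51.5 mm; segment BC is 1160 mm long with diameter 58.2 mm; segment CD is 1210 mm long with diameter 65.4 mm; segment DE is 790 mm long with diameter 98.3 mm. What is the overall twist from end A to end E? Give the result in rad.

J_AB = π(0.0515)⁴/32 = 6.91×10^-7 m⁴; J_BC = π(0.0582)⁴/32 = 1.13×10^-6 m⁴; J_CD = π(0.0654)⁴/32 = 1.80×10^-6 m⁴; J_DE = π(0.0983)⁴/32 = 9.17×10^-6 m⁴.
θ = (T/G)·Σ L_i/J_i = (126.0/41.8×10⁹)·(0.379/6.91×10^-7 + 1.16/1.13×10^-6 + 1.21/1.80×10^-6 + 0.790/9.17×10^-6) = 7.049×10^-3 rad.

0.00705 rad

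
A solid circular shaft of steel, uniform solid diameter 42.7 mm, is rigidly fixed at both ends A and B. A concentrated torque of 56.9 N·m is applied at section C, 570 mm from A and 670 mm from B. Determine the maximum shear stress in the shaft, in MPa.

2.01 MPa

With uniform GJ and both ends fixed, compatibility θ_AC = θ_CB gives T_A·a = T_B·b, together with T_A + T_B = T₀.
T_A = T₀·b/(a+b) = 56.90·670/1240 = 30.74 N·m; T_B = 26.16 N·m.
τ in each portion: τ_AC = 2.01×10^6 Pa, τ_CB = 1.71×10^6 Pa; maximum is in AC.
τ_max = T_AC·r/J = 30.74·0.0214/3.26×10^-7 = 2.011×10^6 Pa.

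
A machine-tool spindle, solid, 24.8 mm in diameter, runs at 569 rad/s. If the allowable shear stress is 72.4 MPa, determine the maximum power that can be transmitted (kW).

J = πd⁴/32 = π(0.0248)⁴/32 = 3.714×10^-8 m⁴.
T_max = τ_allow·J/r = 7.24×10^7 × 3.714×10^-8 / 0.0124 = 216.8 N·m.
ω = 569 rad/s, so P_max = T_max·ω = 1.234×10^5 W.

123 kW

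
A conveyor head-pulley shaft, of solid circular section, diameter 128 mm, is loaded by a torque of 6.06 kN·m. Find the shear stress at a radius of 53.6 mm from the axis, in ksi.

J = πd⁴/32 = π(0.128)⁴/32 = 2.635×10^-5 m⁴.
Shear stress varies linearly with radius: τ = T·r/J = 6060 × 0.0536 / 2.635×10^-5 = 1.233×10^7 Pa.

1.79 ksi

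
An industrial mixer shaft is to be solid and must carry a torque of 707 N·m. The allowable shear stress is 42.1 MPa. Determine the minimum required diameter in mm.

44.1 mm

For a solid shaft τ_max = 16T/(πd³), so d = (16T/(π τ_allow))^(1/3) = (16·707.0/(π·4.21×10^7))^(1/3) = 0.04406 m.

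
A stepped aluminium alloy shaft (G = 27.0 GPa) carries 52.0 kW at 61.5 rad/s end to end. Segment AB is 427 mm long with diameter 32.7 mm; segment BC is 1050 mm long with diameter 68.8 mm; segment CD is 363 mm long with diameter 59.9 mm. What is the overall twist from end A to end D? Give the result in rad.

0.143 rad

ω = 61.5 rad/s, so T = P/ω = 52.0×10³ / 61.50 = 845.5 N·m.
J_AB = π(0.0327)⁴/32 = 1.12×10^-7 m⁴; J_BC = π(0.0688)⁴/32 = 2.20×10^-6 m⁴; J_CD = π(0.0599)⁴/32 = 1.26×10^-6 m⁴.
θ = (T/G)·Σ L_i/J_i = (845.5/27.0×10⁹)·(0.427/1.12×10^-7 + 1.05/2.20×10^-6 + 0.363/1.26×10^-6) = 0.1431 rad.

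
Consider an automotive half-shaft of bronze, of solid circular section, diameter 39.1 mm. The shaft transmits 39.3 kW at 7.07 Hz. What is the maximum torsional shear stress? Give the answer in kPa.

75400 kPa

ω = 2π·7.07 = 44.42 rad/s, so T = P/ω = 39.3×10³ / 44.42 = 884.7 N·m.
J = πd⁴/32 = π(0.0391)⁴/32 = 2.295×10^-7 m⁴.
τ_max = T·r/J = 884.7 × 0.0196 / 2.295×10^-7 = 7.538×10^7 Pa.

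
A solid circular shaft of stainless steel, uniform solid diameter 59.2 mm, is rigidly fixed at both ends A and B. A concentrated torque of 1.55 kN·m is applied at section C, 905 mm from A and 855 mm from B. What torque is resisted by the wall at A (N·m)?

753 N·m

With uniform GJ and both ends fixed, compatibility θ_AC = θ_CB gives T_A·a = T_B·b, together with T_A + T_B = T₀.
T_A = T₀·b/(a+b) = 1550·855/1760 = 753.0 N·m; T_B = 797.0 N·m.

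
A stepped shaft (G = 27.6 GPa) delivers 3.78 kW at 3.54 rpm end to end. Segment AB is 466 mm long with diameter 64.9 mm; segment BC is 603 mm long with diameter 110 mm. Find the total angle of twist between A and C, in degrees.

ω = 2π·3.54/60 = 0.3707 rad/s, so T = P/ω = 3.78×10³ / 0.3707 = 10200 N·m.
J_AB = π(0.0649)⁴/32 = 1.74×10^-6 m⁴; J_BC = π(0.110)⁴/32 = 1.44×10^-5 m⁴.
θ = (T/G)·Σ L_i/J_i = (10200/27.6×10⁹)·(0.466/1.74×10^-6 + 0.603/1.44×10^-5) = 0.1143 rad.

6.55°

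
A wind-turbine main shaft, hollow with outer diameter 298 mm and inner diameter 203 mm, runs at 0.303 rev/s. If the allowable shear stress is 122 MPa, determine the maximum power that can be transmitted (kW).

J = π(d_o⁴ − d_i⁴)/32 = π(0.298⁴ − 0.203⁴)/32 = 6.075×10^-4 m⁴.
T_max = τ_allow·J/r = 1.22×10^8 × 6.075×10^-4 / 0.149 = 497400 N·m.
ω = 2π·0.303 = 1.904 rad/s, so P_max = T_max·ω = 9.470×10^5 W.

947 kW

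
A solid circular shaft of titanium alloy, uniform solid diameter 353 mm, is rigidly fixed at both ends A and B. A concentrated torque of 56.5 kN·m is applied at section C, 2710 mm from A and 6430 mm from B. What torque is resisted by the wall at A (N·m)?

With uniform GJ and both ends fixed, compatibility θ_AC = θ_CB gives T_A·a = T_B·b, together with T_A + T_B = T₀.
T_A = T₀·b/(a+b) = 56500·6430/9140 = 39750 N·m; T_B = 16750 N·m.

39700 N·m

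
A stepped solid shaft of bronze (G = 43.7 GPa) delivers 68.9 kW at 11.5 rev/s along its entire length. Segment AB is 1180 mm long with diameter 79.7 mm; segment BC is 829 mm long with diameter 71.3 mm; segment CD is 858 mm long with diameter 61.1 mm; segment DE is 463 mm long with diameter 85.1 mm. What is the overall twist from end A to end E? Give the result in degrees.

1.68°

ω = 2π·11.5 = 72.26 rad/s, so T = P/ω = 68.9×10³ / 72.26 = 953.5 N·m.
J_AB = π(0.0797)⁴/32 = 3.96×10^-6 m⁴; J_BC = π(0.0713)⁴/32 = 2.54×10^-6 m⁴; J_CD = π(0.0611)⁴/32 = 1.37×10^-6 m⁴; J_DE = π(0.0851)⁴/32 = 5.15×10^-6 m⁴.
θ = (T/G)·Σ L_i/J_i = (953.5/43.7×10⁹)·(1.18/3.96×10^-6 + 0.829/2.54×10^-6 + 0.858/1.37×10^-6 + 0.463/5.15×10^-6) = 0.02927 rad.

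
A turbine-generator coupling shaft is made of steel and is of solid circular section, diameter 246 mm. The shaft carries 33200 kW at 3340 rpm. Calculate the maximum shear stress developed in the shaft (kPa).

ω = 2π·3340/60 = 349.8 rad/s, so T = P/ω = 33200×10³ / 349.8 = 94920 N·m.
J = πd⁴/32 = π(0.246)⁴/32 = 3.595×10^-4 m⁴.
τ_max = T·r/J = 94920 × 0.123 / 3.595×10^-4 = 3.247×10^7 Pa.

32500 kPa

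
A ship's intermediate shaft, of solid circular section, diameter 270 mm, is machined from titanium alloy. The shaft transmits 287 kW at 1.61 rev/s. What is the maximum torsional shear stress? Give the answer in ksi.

1.06 ksi

ω = 2π·1.61 = 10.12 rad/s, so T = P/ω = 287×10³ / 10.12 = 28370 N·m.
J = πd⁴/32 = π(0.270)⁴/32 = 5.217×10^-4 m⁴.
τ_max = T·r/J = 28370 × 0.135 / 5.217×10^-4 = 7.341×10^6 Pa.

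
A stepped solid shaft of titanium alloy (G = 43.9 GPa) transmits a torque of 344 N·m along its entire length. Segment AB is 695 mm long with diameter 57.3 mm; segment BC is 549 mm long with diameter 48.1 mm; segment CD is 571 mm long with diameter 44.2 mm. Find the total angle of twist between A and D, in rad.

J_AB = π(0.0573)⁴/32 = 1.06×10^-6 m⁴; J_BC = π(0.0481)⁴/32 = 5.26×10^-7 m⁴; J_CD = π(0.0442)⁴/32 = 3.75×10^-7 m⁴.
θ = (T/G)·Σ L_i/J_i = (344.0/43.9×10⁹)·(0.695/1.06×10^-6 + 0.549/5.26×10^-7 + 0.571/3.75×10^-7) = 0.02527 rad.

0.0253 rad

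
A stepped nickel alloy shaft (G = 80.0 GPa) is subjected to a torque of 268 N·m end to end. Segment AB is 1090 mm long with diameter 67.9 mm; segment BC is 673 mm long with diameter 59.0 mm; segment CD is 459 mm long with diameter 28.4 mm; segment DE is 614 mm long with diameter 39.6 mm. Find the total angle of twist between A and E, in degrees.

2.08°

J_AB = π(0.0679)⁴/32 = 2.09×10^-6 m⁴; J_BC = π(0.0590)⁴/32 = 1.19×10^-6 m⁴; J_CD = π(0.0284)⁴/32 = 6.39×10^-8 m⁴; J_DE = π(0.0396)⁴/32 = 2.41×10^-7 m⁴.
θ = (T/G)·Σ L_i/J_i = (268.0/80.0×10⁹)·(1.09/2.09×10^-6 + 0.673/1.19×10^-6 + 0.459/6.39×10^-8 + 0.614/2.41×10^-7) = 0.03624 rad.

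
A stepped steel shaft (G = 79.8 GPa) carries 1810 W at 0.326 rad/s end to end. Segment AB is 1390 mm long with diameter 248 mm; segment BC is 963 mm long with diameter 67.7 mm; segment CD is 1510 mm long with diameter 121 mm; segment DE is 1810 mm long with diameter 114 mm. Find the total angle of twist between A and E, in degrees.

ω = 0.326 rad/s, so T = P/ω = 1810 / 0.3260 = 5552 N·m.
J_AB = π(0.248)⁴/32 = 3.71×10^-4 m⁴; J_BC = π(0.0677)⁴/32 = 2.06×10^-6 m⁴; J_CD = π(0.121)⁴/32 = 2.10×10^-5 m⁴; J_DE = π(0.114)⁴/32 = 1.66×10^-5 m⁴.
θ = (T/G)·Σ L_i/J_i = (5552/79.8×10⁹)·(1.39/3.71×10^-4 + 0.963/2.06×10^-6 + 1.51/2.10×10^-5 + 1.81/1.66×10^-5) = 0.04534 rad.

2.60°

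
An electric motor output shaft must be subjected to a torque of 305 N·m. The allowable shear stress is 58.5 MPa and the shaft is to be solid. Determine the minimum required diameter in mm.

For a solid shaft τ_max = 16T/(πd³), so d = (16T/(π τ_allow))^(1/3) = (16·305.0/(π·5.85×10^7))^(1/3) = 0.02983 m.

29.8 mm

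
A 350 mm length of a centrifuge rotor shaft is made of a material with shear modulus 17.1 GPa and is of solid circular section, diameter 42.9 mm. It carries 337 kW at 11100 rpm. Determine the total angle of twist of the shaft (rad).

ω = 2π·11100/60 = 1162 rad/s, so T = P/ω = 337×10³ / 1162 = 289.9 N·m.
J = πd⁴/32 = π(0.0429)⁴/32 = 3.325×10^-7 m⁴.
θ = T·L/(G·J) = 289.9 × 0.350 / (17.1×10⁹ × 3.325×10^-7) = 0.01785 rad.

0.0178 rad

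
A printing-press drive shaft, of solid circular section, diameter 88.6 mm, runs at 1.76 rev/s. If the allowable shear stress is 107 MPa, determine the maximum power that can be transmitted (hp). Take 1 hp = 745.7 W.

217 hp

J = πd⁴/32 = π(0.0886)⁴/32 = 6.050×10^-6 m⁴.
T_max = τ_allow·J/r = 1.07×10^8 × 6.050×10^-6 / 0.0443 = 14610 N·m.
ω = 2π·1.76 = 11.06 rad/s, so P_max = T_max·ω = 1.616×10^5 W.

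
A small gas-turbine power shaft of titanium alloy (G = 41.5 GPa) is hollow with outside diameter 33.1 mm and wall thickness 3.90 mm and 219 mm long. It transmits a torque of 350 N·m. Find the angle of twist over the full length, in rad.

0.0238 rad

J = π(d_o⁴ − d_i⁴)/32 = π(0.0331⁴ − 0.0253⁴)/32 = 7.762×10^-8 m⁴.
θ = T·L/(G·J) = 350.0 × 0.219 / (41.5×10⁹ × 7.762×10^-8) = 0.02379 rad.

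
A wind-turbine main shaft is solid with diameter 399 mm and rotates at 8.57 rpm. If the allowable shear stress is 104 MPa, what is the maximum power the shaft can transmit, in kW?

J = πd⁴/32 = π(0.399)⁴/32 = 2.488×10^-3 m⁴.
T_max = τ_allow·J/r = 1.04×10^8 × 2.488×10^-3 / 0.200 = 1.297e6 N·m.
ω = 2π·8.57/60 = 0.8974 rad/s, so P_max = T_max·ω = 1.164×10^6 W.

1160 kW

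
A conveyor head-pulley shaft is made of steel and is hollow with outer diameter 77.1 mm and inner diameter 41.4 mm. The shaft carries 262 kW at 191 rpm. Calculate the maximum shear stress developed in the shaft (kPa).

159000 kPa

ω = 2π·191/60 = 20.00 rad/s, so T = P/ω = 262×10³ / 20.00 = 13100 N·m.
J = π(d_o⁴ − d_i⁴)/32 = π(0.0771⁴ − 0.0414⁴)/32 = 3.181×10^-6 m⁴.
τ_max = T·r/J = 13100 × 0.0385 / 3.181×10^-6 = 1.588×10^8 Pa.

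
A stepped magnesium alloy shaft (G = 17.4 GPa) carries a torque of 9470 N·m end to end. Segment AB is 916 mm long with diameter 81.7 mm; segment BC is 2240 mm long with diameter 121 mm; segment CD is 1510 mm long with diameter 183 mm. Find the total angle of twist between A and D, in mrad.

179 mrad

J_AB = π(0.0817)⁴/32 = 4.37×10^-6 m⁴; J_BC = π(0.121)⁴/32 = 2.10×10^-5 m⁴; J_CD = π(0.183)⁴/32 = 1.10×10^-4 m⁴.
θ = (T/G)·Σ L_i/J_i = (9470/17.4×10⁹)·(0.916/4.37×10^-6 + 2.24/2.10×10^-5 + 1.51/1.10×10^-4) = 0.1794 rad.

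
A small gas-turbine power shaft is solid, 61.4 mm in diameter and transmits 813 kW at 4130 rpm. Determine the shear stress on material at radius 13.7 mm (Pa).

ω = 2π·4130/60 = 432.5 rad/s, so T = P/ω = 813×10³ / 432.5 = 1880 N·m.
J = πd⁴/32 = π(0.0614)⁴/32 = 1.395×10^-6 m⁴.
Shear stress varies linearly with radius: τ = T·r/J = 1880 × 0.0137 / 1.395×10^-6 = 1.846×10^7 Pa.

1.85e7 Pa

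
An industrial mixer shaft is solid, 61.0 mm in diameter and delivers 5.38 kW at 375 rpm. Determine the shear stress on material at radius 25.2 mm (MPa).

2.54 MPa

ω = 2π·375/60 = 39.27 rad/s, so T = P/ω = 5.38×10³ / 39.27 = 137.0 N·m.
J = πd⁴/32 = π(0.0610)⁴/32 = 1.359×10^-6 m⁴.
Shear stress varies linearly with radius: τ = T·r/J = 137.0 × 0.0252 / 1.359×10^-6 = 2.540×10^6 Pa.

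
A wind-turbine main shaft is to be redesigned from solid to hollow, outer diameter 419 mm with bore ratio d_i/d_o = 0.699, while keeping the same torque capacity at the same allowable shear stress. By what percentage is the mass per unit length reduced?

Equal τ_max and T ⇒ the solid shaft needs d_s³ = d_o³(1−k⁴), so d_s = 419·(1−0.699⁴)^(1/3) = 382.6 mm.
Area ratio A_h/A_s = d_o²(1−k²)/d_s² = (1−k²)/(1−k⁴)^(2/3) = 0.6134.
Mass saving = 1 − 0.6134 = 38.7 %.

38.7 %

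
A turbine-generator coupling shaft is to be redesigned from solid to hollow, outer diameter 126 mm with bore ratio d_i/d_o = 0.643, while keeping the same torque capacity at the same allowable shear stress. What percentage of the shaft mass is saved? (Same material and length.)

33.5 %

Equal τ_max and T ⇒ the solid shaft needs d_s³ = d_o³(1−k⁴), so d_s = 126·(1−0.643⁴)^(1/3) = 118.4 mm.
Area ratio A_h/A_s = d_o²(1−k²)/d_s² = (1−k²)/(1−k⁴)^(2/3) = 0.6646.
Mass saving = 1 − 0.6646 = 33.5 %.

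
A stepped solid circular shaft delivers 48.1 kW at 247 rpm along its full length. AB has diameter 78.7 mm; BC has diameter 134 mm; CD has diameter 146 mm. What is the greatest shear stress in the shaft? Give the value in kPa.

19400 kPa

ω = 2π·247/60 = 25.87 rad/s, so T = P/ω = 48.1×10³ / 25.87 = 1860 N·m.
Under the same torque, τ_max = 16T/(πd³) is largest where d is smallest — segment AB (d = 78.7 mm).
τ_max = 16·1860/(π·(0.0787)³) = 1.943×10^7 Pa.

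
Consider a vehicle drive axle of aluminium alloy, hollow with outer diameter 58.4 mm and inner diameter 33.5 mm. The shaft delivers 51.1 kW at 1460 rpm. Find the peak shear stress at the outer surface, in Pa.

ω = 2π·1460/60 = 152.9 rad/s, so T = P/ω = 51.1×10³ / 152.9 = 334.2 N·m.
J = π(d_o⁴ − d_i⁴)/32 = π(0.0584⁴ − 0.0335⁴)/32 = 1.018×10^-6 m⁴.
τ_max = T·r/J = 334.2 × 0.0292 / 1.018×10^-6 = 9.584×10^6 Pa.

9.58e6 Pa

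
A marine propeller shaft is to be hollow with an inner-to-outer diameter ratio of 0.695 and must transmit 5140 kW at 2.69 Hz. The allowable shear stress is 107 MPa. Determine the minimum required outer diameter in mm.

ω = 2π·2.69 = 16.90 rad/s, so T = P/ω = 5140×10³ / 16.90 = 304100 N·m.
For a hollow shaft with d_i/d_o = 0.695: τ_max = 16T/(π d_o³ (1−k⁴)), so d_o = [16T/(π τ_allow (1−k⁴))]^(1/3) = [16·304100/(π·1.07×10^8·0.7667)]^(1/3) = 0.2663 m.

266 mm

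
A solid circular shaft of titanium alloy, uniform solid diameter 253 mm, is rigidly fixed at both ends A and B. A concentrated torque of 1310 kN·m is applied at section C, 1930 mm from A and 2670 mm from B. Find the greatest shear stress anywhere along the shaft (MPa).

With uniform GJ and both ends fixed, compatibility θ_AC = θ_CB gives T_A·a = T_B·b, together with T_A + T_B = T₀.
T_A = T₀·b/(a+b) = 1.310e6·2670/4600 = 760400 N·m; T_B = 549600 N·m.
τ in each portion: τ_AC = 2.39×10^8 Pa, τ_CB = 1.73×10^8 Pa; maximum is in AC.
τ_max = T_AC·r/J = 760400·0.127/4.02×10^-4 = 2.391×10^8 Pa.

239 MPa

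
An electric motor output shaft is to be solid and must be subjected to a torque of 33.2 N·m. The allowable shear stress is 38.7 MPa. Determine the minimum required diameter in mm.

For a solid shaft τ_max = 16T/(πd³), so d = (16T/(π τ_allow))^(1/3) = (16·33.20/(π·3.87×10^7))^(1/3) = 0.01635 m.

16.3 mm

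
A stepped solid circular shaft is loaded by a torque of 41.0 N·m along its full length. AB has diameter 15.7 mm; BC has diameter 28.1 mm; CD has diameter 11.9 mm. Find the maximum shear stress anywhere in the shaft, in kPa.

124000 kPa

Under the same torque, τ_max = 16T/(πd³) is largest where d is smallest — segment CD (d = 11.9 mm).
τ_max = 16·41.00/(π·(0.0119)³) = 1.239×10^8 Pa.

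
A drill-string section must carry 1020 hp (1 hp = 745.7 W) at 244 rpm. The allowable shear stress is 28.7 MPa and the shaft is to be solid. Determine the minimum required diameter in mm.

ω = 2π·244/60 = 25.55 rad/s, so T = P/ω = 1020×745.7 / 25.55 = 29770 N·m.
For a solid shaft τ_max = 16T/(πd³), so d = (16T/(π τ_allow))^(1/3) = (16·29770/(π·2.87×10^7))^(1/3) = 0.1742 m.

174 mm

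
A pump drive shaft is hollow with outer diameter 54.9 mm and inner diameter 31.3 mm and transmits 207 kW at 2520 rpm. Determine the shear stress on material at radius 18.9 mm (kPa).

18600 kPa

ω = 2π·2520/60 = 263.9 rad/s, so T = P/ω = 207×10³ / 263.9 = 784.4 N·m.
J = π(d_o⁴ − d_i⁴)/32 = π(0.0549⁴ − 0.0313⁴)/32 = 7.976×10^-7 m⁴.
Shear stress varies linearly with radius: τ = T·r/J = 784.4 × 0.0189 / 7.976×10^-7 = 1.859×10^7 Pa.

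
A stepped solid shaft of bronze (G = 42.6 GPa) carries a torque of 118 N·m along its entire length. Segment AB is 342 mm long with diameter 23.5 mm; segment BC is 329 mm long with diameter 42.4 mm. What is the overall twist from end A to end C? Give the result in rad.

0.0345 rad

J_AB = π(0.0235)⁴/32 = 2.99×10^-8 m⁴; J_BC = π(0.0424)⁴/32 = 3.17×10^-7 m⁴.
θ = (T/G)·Σ L_i/J_i = (118.0/42.6×10⁹)·(0.342/2.99×10^-8 + 0.329/3.17×10^-7) = 0.03451 rad.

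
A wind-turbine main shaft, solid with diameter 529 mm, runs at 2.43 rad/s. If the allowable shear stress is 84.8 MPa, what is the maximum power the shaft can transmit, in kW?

J = πd⁴/32 = π(0.529)⁴/32 = 7.688×10^-3 m⁴.
T_max = τ_allow·J/r = 8.48×10^7 × 7.688×10^-3 / 0.265 = 2.465e6 N·m.
ω = 2.43 rad/s, so P_max = T_max·ω = 5.990×10^6 W.

5990 kW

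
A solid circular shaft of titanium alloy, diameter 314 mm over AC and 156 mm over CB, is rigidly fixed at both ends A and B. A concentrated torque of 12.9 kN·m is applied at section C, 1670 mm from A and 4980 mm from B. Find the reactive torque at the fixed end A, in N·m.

12600 N·m

Compatibility: T_A·a/J_AC = T_B·b/J_CB with T_A + T_B = T₀.
J_AC = 9.54×10^-4 m⁴, J_CB = 5.81×10^-5 m⁴, so T_A = T₀·(J_AC/a)/((J_AC/a)+(J_CB/b)) = 12640 N·m, T_B = 258.3 N·m.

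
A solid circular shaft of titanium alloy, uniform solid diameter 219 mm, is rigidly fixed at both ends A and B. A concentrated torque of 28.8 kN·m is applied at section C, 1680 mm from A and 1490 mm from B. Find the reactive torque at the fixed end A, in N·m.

13500 N·m

With uniform GJ and both ends fixed, compatibility θ_AC = θ_CB gives T_A·a = T_B·b, together with T_A + T_B = T₀.
T_A = T₀·b/(a+b) = 28800·1490/3170 = 13540 N·m; T_B = 15260 N·m.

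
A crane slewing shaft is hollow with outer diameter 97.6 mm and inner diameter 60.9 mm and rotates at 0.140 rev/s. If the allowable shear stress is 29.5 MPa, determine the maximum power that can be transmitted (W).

4020 W

J = π(d_o⁴ − d_i⁴)/32 = π(0.0976⁴ − 0.0609⁴)/32 = 7.558×10^-6 m⁴.
T_max = τ_allow·J/r = 2.95×10^7 × 7.558×10^-6 / 0.0488 = 4569 N·m.
ω = 2π·0.140 = 0.8796 rad/s, so P_max = T_max·ω = 4019 W.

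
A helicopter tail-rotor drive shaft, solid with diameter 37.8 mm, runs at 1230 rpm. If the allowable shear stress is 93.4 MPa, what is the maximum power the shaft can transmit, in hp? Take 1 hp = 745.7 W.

J = πd⁴/32 = π(0.0378)⁴/32 = 2.004×10^-7 m⁴.
T_max = τ_allow·J/r = 9.34×10^7 × 2.004×10^-7 / 0.0189 = 990.5 N·m.
ω = 2π·1230/60 = 128.8 rad/s, so P_max = T_max·ω = 1.276×10^5 W.

171 hp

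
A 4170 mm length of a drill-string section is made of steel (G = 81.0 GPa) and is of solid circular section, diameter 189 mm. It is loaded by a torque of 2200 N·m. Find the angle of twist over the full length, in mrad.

J = πd⁴/32 = π(0.189)⁴/32 = 1.253×10^-4 m⁴.
θ = T·L/(G·J) = 2200 × 4.17 / (81.0×10⁹ × 1.253×10^-4) = 9.041×10^-4 rad.

0.904 mrad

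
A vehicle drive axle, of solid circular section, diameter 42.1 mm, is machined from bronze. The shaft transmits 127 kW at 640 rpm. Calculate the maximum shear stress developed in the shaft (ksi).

ω = 2π·640/60 = 67.02 rad/s, so T = P/ω = 127×10³ / 67.02 = 1895 N·m.
J = πd⁴/32 = π(0.0421)⁴/32 = 3.084×10^-7 m⁴.
τ_max = T·r/J = 1895 × 0.0210 / 3.084×10^-7 = 1.293×10^8 Pa.

18.8 ksi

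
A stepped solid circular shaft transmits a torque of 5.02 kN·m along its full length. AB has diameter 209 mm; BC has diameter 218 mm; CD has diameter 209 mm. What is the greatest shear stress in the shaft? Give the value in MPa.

2.80 MPa

Under the same torque, τ_max = 16T/(πd³) is largest where d is smallest — segment AB (d = 209 mm).
τ_max = 16·5020/(π·(0.209)³) = 2.800×10^6 Pa.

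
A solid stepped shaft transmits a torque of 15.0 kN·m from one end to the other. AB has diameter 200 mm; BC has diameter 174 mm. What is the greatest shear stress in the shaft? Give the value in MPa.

Under the same torque, τ_max = 16T/(πd³) is largest where d is smallest — segment BC (d = 174 mm).
τ_max = 16·15000/(π·(0.174)³) = 1.450×10^7 Pa.

14.5 MPa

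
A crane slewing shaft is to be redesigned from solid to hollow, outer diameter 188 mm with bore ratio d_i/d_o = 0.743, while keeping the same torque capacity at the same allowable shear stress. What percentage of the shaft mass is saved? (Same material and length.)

42.9 %

Equal τ_max and T ⇒ the solid shaft needs d_s³ = d_o³(1−k⁴), so d_s = 188·(1−0.743⁴)^(1/3) = 166.5 mm.
Area ratio A_h/A_s = d_o²(1−k²)/d_s² = (1−k²)/(1−k⁴)^(2/3) = 0.5708.
Mass saving = 1 − 0.5708 = 42.9 %.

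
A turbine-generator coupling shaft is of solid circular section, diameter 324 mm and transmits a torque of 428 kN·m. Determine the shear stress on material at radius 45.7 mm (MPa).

18.1 MPa

J = πd⁴/32 = π(0.324)⁴/32 = 1.082×10^-3 m⁴.
Shear stress varies linearly with radius: τ = T·r/J = 428000 × 0.0457 / 1.082×10^-3 = 1.808×10^7 Pa.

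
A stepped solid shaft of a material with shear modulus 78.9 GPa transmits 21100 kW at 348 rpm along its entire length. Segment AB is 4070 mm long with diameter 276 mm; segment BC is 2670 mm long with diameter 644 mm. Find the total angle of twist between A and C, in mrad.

ω = 2π·348/60 = 36.44 rad/s, so T = P/ω = 21100×10³ / 36.44 = 579000 N·m.
J_AB = π(0.276)⁴/32 = 5.70×10^-4 m⁴; J_BC = π(0.644)⁴/32 = 0.0169 m⁴.
θ = (T/G)·Σ L_i/J_i = (579000/78.9×10⁹)·(4.07/5.70×10^-4 + 2.67/0.0169) = 0.05359 rad.

53.6 mrad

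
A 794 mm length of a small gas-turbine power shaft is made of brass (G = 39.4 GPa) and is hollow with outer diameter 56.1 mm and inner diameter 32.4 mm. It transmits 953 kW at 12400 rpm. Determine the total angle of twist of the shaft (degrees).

0.981°

ω = 2π·12400/60 = 1299 rad/s, so T = P/ω = 953×10³ / 1299 = 733.9 N·m.
J = π(d_o⁴ − d_i⁴)/32 = π(0.0561⁴ − 0.0324⁴)/32 = 8.642×10^-7 m⁴.
θ = T·L/(G·J) = 733.9 × 0.794 / (39.4×10⁹ × 8.642×10^-7) = 0.01711 rad.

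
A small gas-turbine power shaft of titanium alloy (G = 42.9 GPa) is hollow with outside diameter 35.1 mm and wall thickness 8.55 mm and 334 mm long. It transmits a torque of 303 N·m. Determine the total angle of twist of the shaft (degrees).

J = π(d_o⁴ − d_i⁴)/32 = π(0.0351⁴ − 0.0180⁴)/32 = 1.387×10^-7 m⁴.
θ = T·L/(G·J) = 303.0 × 0.334 / (42.9×10⁹ × 1.387×10^-7) = 0.01701 rad.

0.974°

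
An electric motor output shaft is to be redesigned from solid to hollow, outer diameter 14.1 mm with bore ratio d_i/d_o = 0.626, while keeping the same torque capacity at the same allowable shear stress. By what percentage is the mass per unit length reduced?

Equal τ_max and T ⇒ the solid shaft needs d_s³ = d_o³(1−k⁴), so d_s = 14.1·(1−0.626⁴)^(1/3) = 13.34 mm.
Area ratio A_h/A_s = d_o²(1−k²)/d_s² = (1−k²)/(1−k⁴)^(2/3) = 0.6796.
Mass saving = 1 − 0.6796 = 32.0 %.

32.0 %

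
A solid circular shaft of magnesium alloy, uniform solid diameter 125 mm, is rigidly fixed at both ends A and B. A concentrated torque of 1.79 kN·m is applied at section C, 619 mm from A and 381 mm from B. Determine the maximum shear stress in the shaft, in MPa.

With uniform GJ and both ends fixed, compatibility θ_AC = θ_CB gives T_A·a = T_B·b, together with T_A + T_B = T₀.
T_A = T₀·b/(a+b) = 1790·381/1000 = 682.0 N·m; T_B = 1108 N·m.
τ in each portion: τ_AC = 1.78×10^6 Pa, τ_CB = 2.89×10^6 Pa; maximum is in CB.
τ_max = T_CB·r/J = 1108·0.0625/2.40×10^-5 = 2.889×10^6 Pa.

2.89 MPa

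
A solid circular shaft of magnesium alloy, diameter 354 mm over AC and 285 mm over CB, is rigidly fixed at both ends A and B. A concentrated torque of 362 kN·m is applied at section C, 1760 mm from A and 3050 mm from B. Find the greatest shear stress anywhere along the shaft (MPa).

Compatibility: T_A·a/J_AC = T_B·b/J_CB with T_A + T_B = T₀.
J_AC = 1.54×10^-3 m⁴, J_CB = 6.48×10^-4 m⁴, so T_A = T₀·(J_AC/a)/((J_AC/a)+(J_CB/b)) = 291400 N·m, T_B = 70630 N·m.
τ in each portion: τ_AC = 3.35×10^7 Pa, τ_CB = 1.55×10^7 Pa; maximum is in AC.
τ_max = T_AC·r/J = 291400·0.177/1.54×10^-3 = 3.345×10^7 Pa.

33.5 MPa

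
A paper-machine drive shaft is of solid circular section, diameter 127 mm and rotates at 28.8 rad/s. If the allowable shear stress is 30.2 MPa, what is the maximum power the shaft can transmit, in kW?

J = πd⁴/32 = π(0.127)⁴/32 = 2.554×10^-5 m⁴.
T_max = τ_allow·J/r = 3.02×10^7 × 2.554×10^-5 / 0.0635 = 12150 N·m.
ω = 28.8 rad/s, so P_max = T_max·ω = 3.498×10^5 W.

350 kW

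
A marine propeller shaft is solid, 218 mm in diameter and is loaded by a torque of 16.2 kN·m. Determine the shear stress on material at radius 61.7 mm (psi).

J = πd⁴/32 = π(0.218)⁴/32 = 2.217×10^-4 m⁴.
Shear stress varies linearly with radius: τ = T·r/J = 16200 × 0.0617 / 2.217×10^-4 = 4.508×10^6 Pa.

654 psi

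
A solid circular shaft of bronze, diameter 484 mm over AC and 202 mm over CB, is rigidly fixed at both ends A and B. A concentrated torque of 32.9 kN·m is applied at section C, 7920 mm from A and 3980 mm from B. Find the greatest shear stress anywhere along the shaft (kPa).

1390 kPa

Compatibility: T_A·a/J_AC = T_B·b/J_CB with T_A + T_B = T₀.
J_AC = 5.39×10^-3 m⁴, J_CB = 1.63×10^-4 m⁴, so T_A = T₀·(J_AC/a)/((J_AC/a)+(J_CB/b)) = 31030 N·m, T_B = 1873 N·m.
τ in each portion: τ_AC = 1.39×10^6 Pa, τ_CB = 1.16×10^6 Pa; maximum is in AC.
τ_max = T_AC·r/J = 31030·0.242/5.39×10^-3 = 1.394×10^6 Pa.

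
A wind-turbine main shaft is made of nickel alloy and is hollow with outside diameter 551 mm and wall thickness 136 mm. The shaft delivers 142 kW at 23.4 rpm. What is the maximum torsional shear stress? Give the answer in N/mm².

ω = 2π·23.4/60 = 2.450 rad/s, so T = P/ω = 142×10³ / 2.450 = 57950 N·m.
J = π(d_o⁴ − d_i⁴)/32 = π(0.551⁴ − 0.279⁴)/32 = 8.454×10^-3 m⁴.
τ_max = T·r/J = 57950 × 0.276 / 8.454×10^-3 = 1.888×10^6 Pa.

1.89 N/mm²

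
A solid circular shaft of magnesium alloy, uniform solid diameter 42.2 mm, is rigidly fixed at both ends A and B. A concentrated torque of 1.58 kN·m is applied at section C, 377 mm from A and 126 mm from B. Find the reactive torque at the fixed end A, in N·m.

396 N·m

With uniform GJ and both ends fixed, compatibility θ_AC = θ_CB gives T_A·a = T_B·b, together with T_A + T_B = T₀.
T_A = T₀·b/(a+b) = 1580·126/503.0 = 395.8 N·m; T_B = 1184 N·m.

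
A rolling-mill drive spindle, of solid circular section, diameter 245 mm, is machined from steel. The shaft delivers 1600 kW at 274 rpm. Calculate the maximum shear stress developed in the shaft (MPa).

19.3 MPa

ω = 2π·274/60 = 28.69 rad/s, so T = P/ω = 1600×10³ / 28.69 = 55760 N·m.
J = πd⁴/32 = π(0.245)⁴/32 = 3.537×10^-4 m⁴.
τ_max = T·r/J = 55760 × 0.122 / 3.537×10^-4 = 1.931×10^7 Pa.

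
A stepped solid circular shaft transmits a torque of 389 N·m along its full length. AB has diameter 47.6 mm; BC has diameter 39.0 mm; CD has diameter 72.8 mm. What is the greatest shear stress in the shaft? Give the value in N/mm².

Under the same torque, τ_max = 16T/(πd³) is largest where d is smallest — segment BC (d = 39.0 mm).
τ_max = 16·389.0/(π·(0.0390)³) = 3.340×10^7 Pa.

33.4 N/mm²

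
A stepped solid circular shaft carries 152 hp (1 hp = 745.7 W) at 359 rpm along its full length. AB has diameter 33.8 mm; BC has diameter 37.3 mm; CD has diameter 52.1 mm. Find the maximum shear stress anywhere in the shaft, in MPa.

398 MPa

ω = 2π·359/60 = 37.59 rad/s, so T = P/ω = 152×745.7 / 37.59 = 3015 N·m.
Under the same torque, τ_max = 16T/(πd³) is largest where d is smallest — segment AB (d = 33.8 mm).
τ_max = 16·3015/(π·(0.0338)³) = 3.977×10^8 Pa.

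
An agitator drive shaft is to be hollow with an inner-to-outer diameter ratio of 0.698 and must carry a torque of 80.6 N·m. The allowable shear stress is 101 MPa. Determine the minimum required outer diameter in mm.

For a hollow shaft with d_i/d_o = 0.698: τ_max = 16T/(π d_o³ (1−k⁴)), so d_o = [16T/(π τ_allow (1−k⁴))]^(1/3) = [16·80.60/(π·1.01×10^8·0.7626)]^(1/3) = 0.01747 m.

17.5 mm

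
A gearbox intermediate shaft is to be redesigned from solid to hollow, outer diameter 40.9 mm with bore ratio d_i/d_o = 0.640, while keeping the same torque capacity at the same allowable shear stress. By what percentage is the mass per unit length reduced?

33.3 %

Equal τ_max and T ⇒ the solid shaft needs d_s³ = d_o³(1−k⁴), so d_s = 40.9·(1−0.640⁴)^(1/3) = 38.47 mm.
Area ratio A_h/A_s = d_o²(1−k²)/d_s² = (1−k²)/(1−k⁴)^(2/3) = 0.6673.
Mass saving = 1 − 0.6673 = 33.3 %.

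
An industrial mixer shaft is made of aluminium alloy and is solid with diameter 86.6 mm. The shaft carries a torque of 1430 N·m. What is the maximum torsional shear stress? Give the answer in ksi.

1.63 ksi

J = πd⁴/32 = π(0.0866)⁴/32 = 5.522×10^-6 m⁴.
τ_max = T·r/J = 1430 × 0.0433 / 5.522×10^-6 = 1.121×10^7 Pa.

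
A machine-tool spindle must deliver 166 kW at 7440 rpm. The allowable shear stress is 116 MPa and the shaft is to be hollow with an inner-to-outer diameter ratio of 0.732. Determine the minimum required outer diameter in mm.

23.6 mm

ω = 2π·7440/60 = 779.1 rad/s, so T = P/ω = 166×10³ / 779.1 = 213.1 N·m.
For a hollow shaft with d_i/d_o = 0.732: τ_max = 16T/(π d_o³ (1−k⁴)), so d_o = [16T/(π τ_allow (1−k⁴))]^(1/3) = [16·213.1/(π·1.16×10^8·0.7129)]^(1/3) = 0.02359 m.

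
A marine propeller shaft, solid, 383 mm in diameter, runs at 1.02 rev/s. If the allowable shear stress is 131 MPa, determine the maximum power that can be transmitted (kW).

J = πd⁴/32 = π(0.383)⁴/32 = 2.112×10^-3 m⁴.
T_max = τ_allow·J/r = 1.31×10^8 × 2.112×10^-3 / 0.192 = 1.445e6 N·m.
ω = 2π·1.02 = 6.409 rad/s, so P_max = T_max·ω = 9.261×10^6 W.

9260 kW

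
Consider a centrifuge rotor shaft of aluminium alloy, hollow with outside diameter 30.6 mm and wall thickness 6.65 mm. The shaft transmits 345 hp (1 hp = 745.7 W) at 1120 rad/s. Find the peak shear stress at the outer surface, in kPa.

ω = 1120 rad/s, so T = P/ω = 345×745.7 / 1120 = 229.7 N·m.
J = π(d_o⁴ − d_i⁴)/32 = π(0.0306⁴ − 0.0173⁴)/32 = 7.728×10^-8 m⁴.
τ_max = T·r/J = 229.7 × 0.0153 / 7.728×10^-8 = 4.548×10^7 Pa.

45500 kPa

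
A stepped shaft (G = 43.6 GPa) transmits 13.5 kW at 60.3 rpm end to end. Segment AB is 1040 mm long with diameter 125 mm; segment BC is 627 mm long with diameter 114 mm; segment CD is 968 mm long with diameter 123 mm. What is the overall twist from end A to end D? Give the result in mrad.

ω = 2π·60.3/60 = 6.315 rad/s, so T = P/ω = 13.5×10³ / 6.315 = 2138 N·m.
J_AB = π(0.125)⁴/32 = 2.40×10^-5 m⁴; J_BC = π(0.114)⁴/32 = 1.66×10^-5 m⁴; J_CD = π(0.123)⁴/32 = 2.25×10^-5 m⁴.
θ = (T/G)·Σ L_i/J_i = (2138/43.6×10⁹)·(1.04/2.40×10^-5 + 0.627/1.66×10^-5 + 0.968/2.25×10^-5) = 6.094×10^-3 rad.

6.09 mrad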